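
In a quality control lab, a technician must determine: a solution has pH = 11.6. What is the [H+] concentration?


[H+] = 10^(-pH) = 10^(-11.6)
= 2.51×10^-12 M

2.51×10^-12 M


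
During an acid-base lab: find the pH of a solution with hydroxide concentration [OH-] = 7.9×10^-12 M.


pOH = -log10([OH-]) = -log10(7.9×10^-12)
= 12 - log10(7.9) = 11.1
pH = 14 - pOH = 14 - 11.1 = 2.9

2.9


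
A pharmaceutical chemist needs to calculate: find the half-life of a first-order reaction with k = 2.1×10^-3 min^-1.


t½ = ln2/k = 0.693147/(2.1×10^-3 min^-1)
= 330.1 min

330.1 min


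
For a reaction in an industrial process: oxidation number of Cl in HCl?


halide: -1
Oxidation number: -1

-1


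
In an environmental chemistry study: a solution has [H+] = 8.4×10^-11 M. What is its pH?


pH = -log10([H+]) = -log10(8.4×10^-11)
= 11 - log10(8.4)
= 11 - 0.92
= 10.08

10.08


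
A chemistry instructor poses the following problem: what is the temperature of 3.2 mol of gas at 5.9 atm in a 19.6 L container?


PV = nRT  (R = 0.08206 L·atm/(mol·K))
T = PV/(nR) = 5.9×19.6/(3.2×0.08206)
= 115.64/0.262592
= 440.38 K

440.38 K


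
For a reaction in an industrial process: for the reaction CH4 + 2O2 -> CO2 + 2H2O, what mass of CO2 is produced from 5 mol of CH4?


Mole ratio CO2:CH4 = 1:1
n(CO2) = 5 × 1/1 = 5.000 mol
mass = 5.000 × 44.01 = 220.05 g

220.05 g


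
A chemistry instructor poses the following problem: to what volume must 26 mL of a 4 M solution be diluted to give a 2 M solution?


C1V1 = C2V2
4 × 26 = 2 × V2
V2 = 104/2 = 52.0 mL

52.0 mL


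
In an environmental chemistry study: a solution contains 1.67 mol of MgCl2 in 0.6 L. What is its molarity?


M = n/V = 1.67/0.6 = 2.783 mol/L

2.783 M


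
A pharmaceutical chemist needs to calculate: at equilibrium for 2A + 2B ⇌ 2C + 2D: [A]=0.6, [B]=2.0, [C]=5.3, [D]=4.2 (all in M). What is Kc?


Kc = [C]^2[D]^2/([A]^2[B]^2)
= (5.3^2 × 4.2^2)/(0.6^2 × 2.0^2)
= 495.5076/1.44
= 344.1

344.1


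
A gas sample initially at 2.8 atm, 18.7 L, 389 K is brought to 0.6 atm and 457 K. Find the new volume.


P1V1/T1 = P2V2/T2
V2 = P1V1T2/(T1P2)
= 2.8×18.7×457/(389×0.6)
= 102.522 L

102.522 L


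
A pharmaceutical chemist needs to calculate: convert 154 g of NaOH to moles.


M(NaOH) = 40.0 g/mol
n = mass/M = 154/40.0 = 3.85 mol

3.85 mol


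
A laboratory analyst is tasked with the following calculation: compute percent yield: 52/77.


% yield = actual/theoretical × 100
= 52/77 × 100
= 67.53%

67.53%


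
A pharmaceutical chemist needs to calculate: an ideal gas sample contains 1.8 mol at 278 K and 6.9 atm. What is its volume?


PV = nRT  (R = 0.08206 L·atm/(mol·K))
V = nRT/P = 1.8×0.08206×278/6.9
= 5.951 L

5.951 L


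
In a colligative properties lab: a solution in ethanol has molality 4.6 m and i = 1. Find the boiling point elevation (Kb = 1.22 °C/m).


ΔTb = Kb × m × i
= 1.22 × 4.6 × 1
= 5.612 °C

5.612 °C


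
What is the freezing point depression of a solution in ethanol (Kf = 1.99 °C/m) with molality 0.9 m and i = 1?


ΔTf = Kf × m × i
= 1.99 × 0.9 × 1
= 1.791 °C

1.791 °C


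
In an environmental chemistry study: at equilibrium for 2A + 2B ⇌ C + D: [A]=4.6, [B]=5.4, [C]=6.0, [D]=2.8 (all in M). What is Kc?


Kc = [C][D]/([A]^2[B]^2)
= (6.0^1 × 2.8^1)/(4.6^2 × 5.4^2)
= 16.8/617.0256
= 0.02723

0.02723


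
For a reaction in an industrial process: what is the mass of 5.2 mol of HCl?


M(HCl) = 36.46 g/mol
mass = n × M = 5.2 × 36.46 = 189.59 g

189.59 g


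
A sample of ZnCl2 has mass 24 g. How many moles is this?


M(ZnCl2) = 136.28 g/mol
n = mass/M = 24/136.28 = 0.1761 mol

0.1761 mol


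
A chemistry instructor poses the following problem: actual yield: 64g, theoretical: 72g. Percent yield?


% yield = actual/theoretical × 100
= 64/72 × 100
= 88.89%

88.89%


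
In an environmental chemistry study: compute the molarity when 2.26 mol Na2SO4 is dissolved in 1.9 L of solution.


M = n/V = 2.26/1.9 = 1.189 mol/L

1.189 M


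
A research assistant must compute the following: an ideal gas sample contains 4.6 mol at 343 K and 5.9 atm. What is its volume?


PV = nRT  (R = 0.08206 L·atm/(mol·K))
V = nRT/P = 4.6×0.08206×343/5.9
= 21.945 L

21.945 L


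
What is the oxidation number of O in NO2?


O is usually -2
Oxidation number: -2

-2


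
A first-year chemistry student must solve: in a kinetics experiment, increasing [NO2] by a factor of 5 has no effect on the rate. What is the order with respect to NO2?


rate ∝ [NO2]^n
rate ∝ [NO2]^0
Order in NO2: 0

0


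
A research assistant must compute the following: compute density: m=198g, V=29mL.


ρ = mass/volume
= 198/29
= 6.828 g/mL

6.828 g/mL


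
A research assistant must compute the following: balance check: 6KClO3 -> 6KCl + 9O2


Equation: 6KClO3 -> 6KCl + 9O2
Check atoms: Cl: 6=6, K: 6=6, O: 18=18
Balanced

Yes, balanced


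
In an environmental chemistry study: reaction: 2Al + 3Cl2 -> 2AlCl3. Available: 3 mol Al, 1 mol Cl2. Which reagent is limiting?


Mole ratio available / coefficient:
  Al: 3/2 = 1.500
  Cl2: 1/3 = 0.333
Smaller ratio is limiting.

Cl2


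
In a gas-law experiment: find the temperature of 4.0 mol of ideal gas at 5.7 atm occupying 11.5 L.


PV = nRT  (R = 0.08206 L·atm/(mol·K))
T = PV/(nR) = 5.7×11.5/(4.0×0.08206)
= 65.55/0.328240
= 199.70 K

199.70 K


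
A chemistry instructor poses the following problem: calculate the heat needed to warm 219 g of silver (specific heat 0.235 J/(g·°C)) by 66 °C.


q = mcΔT = 219 × 0.235 × 66
= 3396.69 J

3396.69 J


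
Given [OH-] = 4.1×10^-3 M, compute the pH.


pOH = -log10([OH-]) = -log10(4.1×10^-3)
= 3 - log10(4.1) = 2.39
pH = 14 - pOH = 14 - 2.39 = 11.61

11.61


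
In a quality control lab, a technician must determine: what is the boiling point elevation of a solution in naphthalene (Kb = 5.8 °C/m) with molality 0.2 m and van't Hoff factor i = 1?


ΔTb = Kb × m × i
= 5.8 × 0.2 × 1
= 1.16 °C

1.16 °C


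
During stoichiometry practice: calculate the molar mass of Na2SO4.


M(Na2SO4) = 2×22.99 + 1×32.07 + 4×16.0
= 45.98 + 32.07 + 64.0
= 142.05 g/mol

142.05 g/mol


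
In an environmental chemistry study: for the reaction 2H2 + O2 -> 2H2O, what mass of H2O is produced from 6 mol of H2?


Mole ratio H2O:H2 = 2:2
n(H2O) = 6 × 2/2 = 6.000 mol
mass = 6.000 × 18.02 = 108.12 g

108.12 g


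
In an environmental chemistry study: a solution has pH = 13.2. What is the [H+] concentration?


[H+] = 10^(-pH) = 10^(-13.2)
= 6.31×10^-14 M

6.31×10^-14 M


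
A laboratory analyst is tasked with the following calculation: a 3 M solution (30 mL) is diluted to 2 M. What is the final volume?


C1V1 = C2V2
3 × 30 = 2 × V2
V2 = 90/2 = 45.0 mL

45.0 mL


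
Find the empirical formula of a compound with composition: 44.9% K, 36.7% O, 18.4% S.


Assume 100 g sample. Moles of each element:
  K: 44.9/39.1 = 1.148 mol
  O: 36.7/16.0 = 2.294 mol
  S: 18.4/32.07 = 0.574 mol
Divide by smallest (0.574):
  K: 1.148/0.574 = 2.0
  O: 2.294/0.574 = 4.0
  S: 0.574/0.574 = 1.0
Empirical formula: K2SO4

K2SO4


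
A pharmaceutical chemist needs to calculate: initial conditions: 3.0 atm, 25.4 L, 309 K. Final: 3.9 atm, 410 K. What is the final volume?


P1V1/T1 = P2V2/T2
V2 = P1V1T2/(T1P2)
= 3.0×25.4×410/(309×3.9)
= 25.925 L

25.925 L


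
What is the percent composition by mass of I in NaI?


M(NaI) = 1×22.99 + 1×126.9 = 149.89 g/mol
Mass of I = 1 × 126.9 = 126.90 g/mol
% I = 126.90/149.89 × 100 = 84.66%

84.66%


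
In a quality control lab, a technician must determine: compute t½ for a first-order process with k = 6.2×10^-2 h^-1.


t½ = ln2/k = 0.693147/(6.2×10^-2 h^-1)
= 11.18 h

11.18 h


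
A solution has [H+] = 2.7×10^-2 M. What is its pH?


pH = -log10([H+]) = -log10(2.7×10^-2)
= 2 - log10(2.7)
= 2 - 0.43
= 1.57

1.57


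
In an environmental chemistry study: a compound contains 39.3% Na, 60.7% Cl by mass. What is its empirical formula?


Assume 100 g sample. Moles of each element:
  Na: 39.3/22.99 = 1.709 mol
  Cl: 60.7/35.45 = 1.712 mol
Divide by smallest (1.709):
  Na: 1.709/1.709 = 1.0
  Cl: 1.712/1.709 = 1.0
Empirical formula: NaCl

NaCl


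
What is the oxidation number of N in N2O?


2x + (-2) = 0, so x = +1
Oxidation number: +1

+1


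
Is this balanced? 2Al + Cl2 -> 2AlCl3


Equation: 2Al + Cl2 -> 2AlCl3
Check atoms: Al: 2=2, Cl: 2≠6
Not balanced

No, not balanced


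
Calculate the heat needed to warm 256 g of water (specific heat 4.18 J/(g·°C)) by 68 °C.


q = mcΔT = 256 × 4.18 × 68
= 72765.44 J

72765.44 J


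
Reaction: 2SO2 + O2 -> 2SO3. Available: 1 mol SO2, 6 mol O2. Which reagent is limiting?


Mole ratio available / coefficient:
  SO2: 1/2 = 0.500
  O2: 6/1 = 6.000
Smaller ratio is limiting.

SO2


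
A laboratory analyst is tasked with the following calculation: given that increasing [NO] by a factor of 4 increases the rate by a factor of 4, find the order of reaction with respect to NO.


rate ∝ [NO]^n
4^n = 4 → n = 1
Order in NO: 1

1


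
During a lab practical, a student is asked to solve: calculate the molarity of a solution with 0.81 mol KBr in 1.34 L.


M = n/V = 0.81/1.34 = 0.604 mol/L

0.604 M


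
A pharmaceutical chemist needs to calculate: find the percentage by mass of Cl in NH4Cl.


M(NH4Cl) = 1×14.01 + 4×1.008 + 1×35.45 = 53.492 g/mol
Mass of Cl = 1 × 35.45 = 35.45 g/mol
% Cl = 35.45/53.492 × 100 = 66.27%

66.27%


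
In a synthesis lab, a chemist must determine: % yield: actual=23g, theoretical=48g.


% yield = actual/theoretical × 100
= 23/48 × 100
= 47.92%

47.92%


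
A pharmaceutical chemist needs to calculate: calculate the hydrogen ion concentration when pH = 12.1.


[H+] = 10^(-pH) = 10^(-12.1)
= 7.94×10^-13 M

7.94×10^-13 M


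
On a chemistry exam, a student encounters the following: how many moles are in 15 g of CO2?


M(CO2) = 44.01 g/mol
n = mass/M = 15/44.01 = 0.3408 mol

0.3408 mol


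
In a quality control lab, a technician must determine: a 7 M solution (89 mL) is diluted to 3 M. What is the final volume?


C1V1 = C2V2
7 × 89 = 3 × V2
V2 = 623/3 = 207.67 mL

207.67 mL


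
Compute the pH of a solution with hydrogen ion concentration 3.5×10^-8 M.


pH = -log10([H+]) = -log10(3.5×10^-8)
= 8 - log10(3.5)
= 8 - 0.54
= 7.46

7.46


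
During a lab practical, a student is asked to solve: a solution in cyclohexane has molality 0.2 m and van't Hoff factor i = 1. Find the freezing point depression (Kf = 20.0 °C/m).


ΔTf = Kf × m × i
= 20.0 × 0.2 × 1
= 4.0 °C

4.0 °C


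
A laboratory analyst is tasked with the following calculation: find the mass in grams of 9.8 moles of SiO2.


M(SiO2) = 60.09 g/mol
mass = n × M = 9.8 × 60.09 = 588.88 g

588.88 g


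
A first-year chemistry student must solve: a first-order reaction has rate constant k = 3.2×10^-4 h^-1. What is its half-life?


t½ = ln2/k = 0.693147/(3.2×10^-4 h^-1)
= 2166 h

2166 h


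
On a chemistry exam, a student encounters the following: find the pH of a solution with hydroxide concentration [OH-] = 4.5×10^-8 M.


pOH = -log10([OH-]) = -log10(4.5×10^-8)
= 8 - log10(4.5) = 7.35
pH = 14 - pOH = 14 - 7.35 = 6.65

6.65


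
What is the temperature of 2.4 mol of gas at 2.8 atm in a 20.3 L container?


PV = nRT  (R = 0.08206 L·atm/(mol·K))
T = PV/(nR) = 2.8×20.3/(2.4×0.08206)
= 56.84/0.196944
= 288.61 K

288.61 K


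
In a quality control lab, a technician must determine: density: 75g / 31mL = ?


ρ = mass/volume
= 75/31
= 2.419 g/mL

2.419 g/mL


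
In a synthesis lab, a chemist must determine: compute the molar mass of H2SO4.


M(H2SO4) = 2×1.008 + 1×32.07 + 4×16.0
= 2.02 + 32.07 + 64.0
= 98.09 g/mol

98.09 g/mol


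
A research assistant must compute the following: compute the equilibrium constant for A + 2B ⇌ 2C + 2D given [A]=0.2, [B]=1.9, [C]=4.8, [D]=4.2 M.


Kc = [C]^2[D]^2/([A][B]^2)
= (4.8^2 × 4.2^2)/(0.2^1 × 1.9^2)
= 406.4256/0.722
= 562.9

562.9


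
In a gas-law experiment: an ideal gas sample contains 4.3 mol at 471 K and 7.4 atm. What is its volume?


PV = nRT  (R = 0.08206 L·atm/(mol·K))
V = nRT/P = 4.3×0.08206×471/7.4
= 22.459 L

22.459 L


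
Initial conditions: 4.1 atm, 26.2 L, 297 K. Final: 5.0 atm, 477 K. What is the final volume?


P1V1/T1 = P2V2/T2
V2 = P1V1T2/(T1P2)
= 4.1×26.2×477/(297×5.0)
= 34.505 L

34.505 L


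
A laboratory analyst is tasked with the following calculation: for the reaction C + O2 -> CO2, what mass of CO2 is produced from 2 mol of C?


Mole ratio CO2:C = 1:1
n(CO2) = 2 × 1/1 = 2.000 mol
mass = 2.000 × 44.01 = 88.02 g

88.02 g


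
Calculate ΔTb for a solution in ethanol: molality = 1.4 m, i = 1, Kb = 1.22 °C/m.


ΔTb = Kb × m × i
= 1.22 × 1.4 × 1
= 1.708 °C

1.708 °C


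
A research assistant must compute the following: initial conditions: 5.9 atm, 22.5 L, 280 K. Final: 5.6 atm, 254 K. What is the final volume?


P1V1/T1 = P2V2/T2
V2 = P1V1T2/(T1P2)
= 5.9×22.5×254/(280×5.6)
= 21.504 L

21.504 L


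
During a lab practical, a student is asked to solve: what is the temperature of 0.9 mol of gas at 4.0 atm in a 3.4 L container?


PV = nRT  (R = 0.08206 L·atm/(mol·K))
T = PV/(nR) = 4.0×3.4/(0.9×0.08206)
= 13.60/0.073854
= 184.15 K

184.15 K


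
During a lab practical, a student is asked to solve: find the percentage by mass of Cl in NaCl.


M(NaCl) = 1×22.99 + 1×35.45 = 58.44 g/mol
Mass of Cl = 1 × 35.45 = 35.45 g/mol
% Cl = 35.45/58.44 × 100 = 60.66%

60.66%


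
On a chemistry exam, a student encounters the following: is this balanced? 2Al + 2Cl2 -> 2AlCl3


Equation: 2Al + 2Cl2 -> 2AlCl3
Check atoms: Al: 2=2, Cl: 4≠6
Not balanced

No, not balanced


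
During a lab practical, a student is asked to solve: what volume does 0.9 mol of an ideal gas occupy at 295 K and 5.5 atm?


PV = nRT  (R = 0.08206 L·atm/(mol·K))
V = nRT/P = 0.9×0.08206×295/5.5
= 3.961 L

3.961 L


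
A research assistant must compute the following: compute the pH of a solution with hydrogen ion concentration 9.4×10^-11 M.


pH = -log10([H+]) = -log10(9.4×10^-11)
= 11 - log10(9.4)
= 11 - 0.97
= 10.03

10.03


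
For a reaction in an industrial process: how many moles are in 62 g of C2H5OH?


M(C2H5OH) = 46.07 g/mol
n = mass/M = 62/46.07 = 1.3458 mol

1.3458 mol


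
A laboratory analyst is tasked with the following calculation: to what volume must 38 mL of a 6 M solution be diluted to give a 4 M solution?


C1V1 = C2V2
6 × 38 = 4 × V2
V2 = 228/4 = 57.0 mL

57.0 mL


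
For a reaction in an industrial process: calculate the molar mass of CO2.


M(CO2) = 1×12.01 + 2×16.0
= 12.01 + 32.0
= 44.01 g/mol

44.01 g/mol


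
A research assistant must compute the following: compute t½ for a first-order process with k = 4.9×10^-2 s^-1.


t½ = ln2/k = 0.693147/(4.9×10^-2 s^-1)
= 14.15 s

14.15 s


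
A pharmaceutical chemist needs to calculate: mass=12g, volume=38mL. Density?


ρ = mass/volume
= 12/38
= 0.316 g/mL

0.316 g/mL


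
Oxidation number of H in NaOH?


H is +1 with nonmetals
Oxidation number: +1

+1


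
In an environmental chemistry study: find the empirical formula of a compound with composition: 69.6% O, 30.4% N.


Assume 100 g sample. Moles of each element:
  O: 69.6/16.0 = 4.35 mol
  N: 30.4/14.01 = 2.17 mol
Divide by smallest (2.17):
  O: 4.35/2.17 = 2.0
  N: 2.17/2.17 = 1.0
Empirical formula: NO2

NO2


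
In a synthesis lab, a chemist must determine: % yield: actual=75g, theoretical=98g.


% yield = actual/theoretical × 100
= 75/98 × 100
= 76.53%

76.53%


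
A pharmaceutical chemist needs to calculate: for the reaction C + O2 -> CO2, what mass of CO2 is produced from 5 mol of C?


Mole ratio CO2:C = 1:1
n(CO2) = 5 × 1/1 = 5.000 mol
mass = 5.000 × 44.01 = 220.05 g

220.05 g


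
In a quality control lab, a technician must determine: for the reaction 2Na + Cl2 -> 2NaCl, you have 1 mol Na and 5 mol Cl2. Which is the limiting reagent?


Mole ratio available / coefficient:
  Na: 1/2 = 0.500
  Cl2: 5/1 = 5.000
Smaller ratio is limiting.

Na


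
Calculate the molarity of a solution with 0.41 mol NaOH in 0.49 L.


M = n/V = 0.41/0.49 = 0.837 mol/L

0.837 M


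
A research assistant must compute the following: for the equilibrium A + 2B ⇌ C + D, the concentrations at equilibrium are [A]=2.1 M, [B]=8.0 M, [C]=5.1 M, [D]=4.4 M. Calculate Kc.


Kc = [C][D]/([A][B]^2)
= (5.1^1 × 4.4^1)/(2.1^1 × 8.0^2)
= 22.44/134.4
= 0.1670

0.1670


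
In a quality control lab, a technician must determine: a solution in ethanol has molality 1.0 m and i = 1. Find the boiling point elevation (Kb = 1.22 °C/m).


ΔTb = Kb × m × i
= 1.22 × 1.0 × 1
= 1.22 °C

1.22 °C


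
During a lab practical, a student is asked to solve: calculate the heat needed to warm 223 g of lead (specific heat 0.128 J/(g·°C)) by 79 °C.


q = mcΔT = 223 × 0.128 × 79
= 2254.98 J

2254.98 J


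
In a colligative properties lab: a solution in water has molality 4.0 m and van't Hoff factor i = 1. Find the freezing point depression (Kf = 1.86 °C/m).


ΔTf = Kf × m × i
= 1.86 × 4.0 × 1
= 7.44 °C

7.44 °C


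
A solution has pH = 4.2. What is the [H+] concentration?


[H+] = 10^(-pH) = 10^(-4.2)
= 6.31×10^-5 M

6.31×10^-5 M


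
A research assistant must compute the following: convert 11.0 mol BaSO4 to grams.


M(BaSO4) = 233.4 g/mol
mass = n × M = 11.0 × 233.4 = 2567.40 g

2567.40 g


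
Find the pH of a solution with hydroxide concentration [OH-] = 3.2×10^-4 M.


pOH = -log10([OH-]) = -log10(3.2×10^-4)
= 4 - log10(3.2) = 3.49
pH = 14 - pOH = 14 - 3.49 = 10.51

10.51


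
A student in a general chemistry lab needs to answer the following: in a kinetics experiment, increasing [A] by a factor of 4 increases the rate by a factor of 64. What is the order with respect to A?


rate ∝ [A]^n
4^n = 64 → n = 3
Order in A: 3

3


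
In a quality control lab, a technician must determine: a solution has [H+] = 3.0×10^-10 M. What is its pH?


pH = -log10([H+]) = -log10(3.0×10^-10)
= 10 - log10(3.0)
= 10 - 0.48
= 9.52

9.52


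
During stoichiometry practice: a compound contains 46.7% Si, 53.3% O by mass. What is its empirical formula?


Assume 100 g sample. Moles of each element:
  Si: 46.7/28.09 = 1.663 mol
  O: 53.3/16.0 = 3.331 mol
Divide by smallest (1.663):
  Si: 1.663/1.663 = 1.0
  O: 3.331/1.663 = 2.0
Empirical formula: SiO2

SiO2


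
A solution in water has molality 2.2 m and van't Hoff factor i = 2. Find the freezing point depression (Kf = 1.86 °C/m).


ΔTf = Kf × m × i
= 1.86 × 2.2 × 2
= 8.184 °C

8.184 °C


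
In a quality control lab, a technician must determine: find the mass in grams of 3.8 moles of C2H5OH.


M(C2H5OH) = 46.07 g/mol
mass = n × M = 3.8 × 46.07 = 175.07 g

175.07 g


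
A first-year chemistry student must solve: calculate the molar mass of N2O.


M(N2O) = 2×14.01 + 1×16.0
= 28.02 + 16.0
= 44.02 g/mol

44.02 g/mol


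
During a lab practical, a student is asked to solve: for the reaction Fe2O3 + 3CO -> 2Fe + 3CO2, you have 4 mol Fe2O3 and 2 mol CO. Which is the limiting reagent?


Mole ratio available / coefficient:
  Fe2O3: 4/1 = 4.000
  CO: 2/3 = 0.667
Smaller ratio is limiting.

CO


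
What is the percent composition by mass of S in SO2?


M(SO2) = 1×32.07 + 2×16.0 = 64.07 g/mol
Mass of S = 1 × 32.07 = 32.07 g/mol
% S = 32.07/64.07 × 100 = 50.05%

50.05%


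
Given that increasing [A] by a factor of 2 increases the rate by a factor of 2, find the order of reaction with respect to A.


rate ∝ [A]^n
2^n = 2 → n = 1
Order in A: 1

1


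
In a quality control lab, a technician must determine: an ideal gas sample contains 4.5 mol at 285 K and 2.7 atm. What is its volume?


PV = nRT  (R = 0.08206 L·atm/(mol·K))
V = nRT/P = 4.5×0.08206×285/2.7
= 38.978 L

38.978 L


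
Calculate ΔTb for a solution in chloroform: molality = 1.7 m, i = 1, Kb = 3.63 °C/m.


ΔTb = Kb × m × i
= 3.63 × 1.7 × 1
= 6.171 °C

6.171 °C


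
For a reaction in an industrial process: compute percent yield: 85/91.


% yield = actual/theoretical × 100
= 85/91 × 100
= 93.41%

93.41%


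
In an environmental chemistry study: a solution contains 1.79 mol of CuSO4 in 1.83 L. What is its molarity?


M = n/V = 1.79/1.83 = 0.978 mol/L

0.978 M


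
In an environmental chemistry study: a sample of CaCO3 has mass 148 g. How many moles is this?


M(CaCO3) = 100.09 g/mol
n = mass/M = 148/100.09 = 1.4787 mol

1.4787 mol


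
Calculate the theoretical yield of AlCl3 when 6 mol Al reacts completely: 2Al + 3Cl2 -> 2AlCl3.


Mole ratio AlCl3:Al = 2:2
n(AlCl3) = 6 × 2/2 = 6.000 mol
mass = 6.000 × 133.33 = 799.98 g

799.98 g


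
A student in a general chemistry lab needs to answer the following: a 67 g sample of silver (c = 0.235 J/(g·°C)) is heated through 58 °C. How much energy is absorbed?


q = mcΔT = 67 × 0.235 × 58
= 913.21 J

913.21 J


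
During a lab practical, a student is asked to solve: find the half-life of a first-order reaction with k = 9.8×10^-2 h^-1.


t½ = ln2/k = 0.693147/(9.8×10^-2 h^-1)
= 7.073 h

7.073 h


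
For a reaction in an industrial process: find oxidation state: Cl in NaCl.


halide: -1
Oxidation number: -1

-1


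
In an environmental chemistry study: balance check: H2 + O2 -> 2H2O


Equation: H2 + O2 -> 2H2O
Check atoms: H: 2≠4, O: 2=2
Not balanced

No, not balanced


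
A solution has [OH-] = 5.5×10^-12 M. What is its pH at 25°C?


pOH = -log10([OH-]) = -log10(5.5×10^-12)
= 12 - log10(5.5) = 11.26
pH = 14 - pOH = 14 - 11.26 = 2.74

2.74


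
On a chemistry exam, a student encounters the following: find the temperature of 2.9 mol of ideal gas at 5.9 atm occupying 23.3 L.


PV = nRT  (R = 0.08206 L·atm/(mol·K))
T = PV/(nR) = 5.9×23.3/(2.9×0.08206)
= 137.47/0.237974
= 577.67 K

577.67 K


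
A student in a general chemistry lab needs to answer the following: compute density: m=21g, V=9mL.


ρ = mass/volume
= 21/9
= 2.333 g/mL

2.333 g/mL


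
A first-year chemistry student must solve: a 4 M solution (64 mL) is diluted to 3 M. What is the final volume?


C1V1 = C2V2
4 × 64 = 3 × V2
V2 = 256/3 = 85.33 mL

85.33 mL


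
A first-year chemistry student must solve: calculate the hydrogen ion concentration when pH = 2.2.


[H+] = 10^(-pH) = 10^(-2.2)
= 6.31×10^-3 M

6.31×10^-3 M


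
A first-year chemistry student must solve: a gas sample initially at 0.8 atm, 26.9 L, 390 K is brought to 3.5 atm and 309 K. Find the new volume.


P1V1/T1 = P2V2/T2
V2 = P1V1T2/(T1P2)
= 0.8×26.9×309/(390×3.5)
= 4.872 L

4.872 L


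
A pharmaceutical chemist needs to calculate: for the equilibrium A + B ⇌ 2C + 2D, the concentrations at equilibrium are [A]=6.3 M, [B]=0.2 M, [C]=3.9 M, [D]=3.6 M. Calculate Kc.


Kc = [C]^2[D]^2/([A][B])
= (3.9^2 × 3.6^2)/(6.3^1 × 0.2^1)
= 197.1216/1.26
= 156.4

156.4


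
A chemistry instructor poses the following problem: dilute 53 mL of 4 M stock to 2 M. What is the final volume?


C1V1 = C2V2
4 × 53 = 2 × V2
V2 = 212/2 = 106.0 mL

106.0 mL


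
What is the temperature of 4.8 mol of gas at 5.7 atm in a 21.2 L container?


PV = nRT  (R = 0.08206 L·atm/(mol·K))
T = PV/(nR) = 5.7×21.2/(4.8×0.08206)
= 120.84/0.393888
= 306.79 K

306.79 K


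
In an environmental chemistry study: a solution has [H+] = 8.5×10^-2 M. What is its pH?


pH = -log10([H+]) = -log10(8.5×10^-2)
= 2 - log10(8.5)
= 2 - 0.93
= 1.07

1.07


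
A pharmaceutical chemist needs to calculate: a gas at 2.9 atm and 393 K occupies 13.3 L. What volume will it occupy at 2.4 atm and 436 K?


P1V1/T1 = P2V2/T2
V2 = P1V1T2/(T1P2)
= 2.9×13.3×436/(393×2.4)
= 17.829 L

17.829 L


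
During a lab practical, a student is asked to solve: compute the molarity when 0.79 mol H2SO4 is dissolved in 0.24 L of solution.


M = n/V = 0.79/0.24 = 3.292 mol/L

3.292 M


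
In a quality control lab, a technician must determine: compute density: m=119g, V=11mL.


ρ = mass/volume
= 119/11
= 10.818 g/mL

10.818 g/mL


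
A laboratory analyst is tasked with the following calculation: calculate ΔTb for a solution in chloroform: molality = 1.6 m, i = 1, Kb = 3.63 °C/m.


ΔTb = Kb × m × i
= 3.63 × 1.6 × 1
= 5.808 °C

5.808 °C


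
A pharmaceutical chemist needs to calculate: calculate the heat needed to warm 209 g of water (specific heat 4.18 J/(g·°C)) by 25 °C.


q = mcΔT = 209 × 4.18 × 25
= 21840.50 J

21840.50 J


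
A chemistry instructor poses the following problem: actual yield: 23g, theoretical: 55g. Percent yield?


% yield = actual/theoretical × 100
= 23/55 × 100
= 41.82%

41.82%


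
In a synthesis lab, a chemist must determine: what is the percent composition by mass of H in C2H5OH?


M(C2H5OH) = 2×12.01 + 6×1.008 + 1×16.0 = 46.068 g/mol
Mass of H = 6 × 1.008 = 6.048 g/mol
% H = 6.048/46.068 × 100 = 13.13%

13.13%


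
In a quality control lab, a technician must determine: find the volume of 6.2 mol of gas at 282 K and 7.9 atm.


PV = nRT  (R = 0.08206 L·atm/(mol·K))
V = nRT/P = 6.2×0.08206×282/7.9
= 18.161 L

18.161 L


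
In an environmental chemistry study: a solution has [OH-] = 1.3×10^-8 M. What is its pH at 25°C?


pOH = -log10([OH-]) = -log10(1.3×10^-8)
= 8 - log10(1.3) = 7.89
pH = 14 - pOH = 14 - 7.89 = 6.11

6.11


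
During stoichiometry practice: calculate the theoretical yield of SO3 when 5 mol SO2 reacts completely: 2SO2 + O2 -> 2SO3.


Mole ratio SO3:SO2 = 2:2
n(SO3) = 5 × 2/2 = 5.000 mol
mass = 5.000 × 80.07 = 400.35 g

400.35 g


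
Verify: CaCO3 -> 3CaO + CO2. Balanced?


Equation: CaCO3 -> 3CaO + CO2
Check atoms: C: 1=1, Ca: 1≠3, O: 3≠5
Not balanced

No, not balanced


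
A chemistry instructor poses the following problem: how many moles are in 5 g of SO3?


M(SO3) = 80.07 g/mol
n = mass/M = 5/80.07 = 0.0624 mol

0.0624 mol


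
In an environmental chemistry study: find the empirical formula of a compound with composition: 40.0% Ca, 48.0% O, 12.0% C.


Assume 100 g sample. Moles of each element:
  Ca: 40.0/40.08 = 0.998 mol
  O: 48.0/16.0 = 3.0 mol
  C: 12.0/12.01 = 0.999 mol
Divide by smallest (0.998):
  Ca: 0.998/0.998 = 1.0
  O: 3.0/0.998 = 3.01
  C: 0.999/0.998 = 1.0
Empirical formula: CaCO3

CaCO3


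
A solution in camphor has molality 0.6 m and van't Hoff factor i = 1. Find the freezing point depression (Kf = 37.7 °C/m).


ΔTf = Kf × m × i
= 37.7 × 0.6 × 1
= 22.62 °C

22.62 °C


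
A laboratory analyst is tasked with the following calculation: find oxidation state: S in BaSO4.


(+2) + x + 4(-2) = 0, so x = +6
Oxidation number: +6

+6


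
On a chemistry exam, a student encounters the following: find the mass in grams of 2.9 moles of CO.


M(CO) = 28.01 g/mol
mass = n × M = 2.9 × 28.01 = 81.23 g

81.23 g


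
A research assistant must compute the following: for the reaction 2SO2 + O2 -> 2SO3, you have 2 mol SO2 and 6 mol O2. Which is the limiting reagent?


Mole ratio available / coefficient:
  SO2: 2/2 = 1.000
  O2: 6/1 = 6.000
Smaller ratio is limiting.

SO2


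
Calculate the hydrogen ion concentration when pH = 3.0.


[H+] = 10^(-pH) = 10^(-3.0)
= 1.0×10^-3 M

1.0×10^-3 M


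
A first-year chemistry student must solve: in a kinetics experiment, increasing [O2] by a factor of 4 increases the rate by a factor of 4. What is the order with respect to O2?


rate ∝ [O2]^n
4^n = 4 → n = 1
Order in O2: 1

1


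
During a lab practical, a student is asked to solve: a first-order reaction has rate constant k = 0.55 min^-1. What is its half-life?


t½ = ln2/k = 0.693147/(0.55 min^-1)
= 1.260 min

1.260 min


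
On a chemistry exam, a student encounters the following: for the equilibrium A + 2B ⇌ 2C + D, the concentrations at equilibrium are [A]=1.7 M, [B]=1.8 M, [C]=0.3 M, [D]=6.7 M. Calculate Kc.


Kc = [C]^2[D]/([A][B]^2)
= (0.3^2 × 6.7^1)/(1.7^1 × 1.8^2)
= 0.603/5.508
= 0.1095

0.1095


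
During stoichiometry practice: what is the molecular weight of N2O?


M(N2O) = 2×14.01 + 1×16.0
= 28.02 + 16.0
= 44.02 g/mol

44.02 g/mol


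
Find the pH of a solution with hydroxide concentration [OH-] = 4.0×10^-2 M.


pOH = -log10([OH-]) = -log10(4.0×10^-2)
= 2 - log10(4.0) = 1.4
pH = 14 - pOH = 14 - 1.4 = 12.6

12.6


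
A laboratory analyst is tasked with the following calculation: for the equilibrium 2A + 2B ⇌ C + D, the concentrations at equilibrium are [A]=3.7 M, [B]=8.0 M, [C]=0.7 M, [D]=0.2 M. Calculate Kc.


Kc = [C][D]/([A]^2[B]^2)
= (0.7^1 × 0.2^1)/(3.7^2 × 8.0^2)
= 0.14/876.16
= 1.598×10^-4

1.598×10^-4


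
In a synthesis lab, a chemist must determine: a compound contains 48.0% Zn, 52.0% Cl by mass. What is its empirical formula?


Assume 100 g sample. Moles of each element:
  Zn: 48.0/65.38 = 0.734 mol
  Cl: 52.0/35.45 = 1.467 mol
Divide by smallest (0.734):
  Zn: 0.734/0.734 = 1.0
  Cl: 1.467/0.734 = 2.0
Empirical formula: ZnCl2

ZnCl2


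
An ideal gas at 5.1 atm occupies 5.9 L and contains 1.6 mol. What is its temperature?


PV = nRT  (R = 0.08206 L·atm/(mol·K))
T = PV/(nR) = 5.1×5.9/(1.6×0.08206)
= 30.09/0.131296
= 229.18 K

229.18 K


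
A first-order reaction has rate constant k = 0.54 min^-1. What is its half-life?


t½ = ln2/k = 0.693147/(0.54 min^-1)
= 1.284 min

1.284 min


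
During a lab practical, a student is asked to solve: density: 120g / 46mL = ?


ρ = mass/volume
= 120/46
= 2.609 g/mL

2.609 g/mL


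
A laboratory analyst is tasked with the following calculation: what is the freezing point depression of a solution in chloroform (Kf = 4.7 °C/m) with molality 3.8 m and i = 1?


ΔTf = Kf × m × i
= 4.7 × 3.8 × 1
= 17.86 °C

17.86 °C


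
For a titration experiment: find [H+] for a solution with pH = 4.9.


[H+] = 10^(-pH) = 10^(-4.9)
= 1.26×10^-5 M

1.26×10^-5 M


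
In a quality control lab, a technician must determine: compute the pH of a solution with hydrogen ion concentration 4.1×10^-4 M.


pH = -log10([H+]) = -log10(4.1×10^-4)
= 4 - log10(4.1)
= 4 - 0.61
= 3.39

3.39


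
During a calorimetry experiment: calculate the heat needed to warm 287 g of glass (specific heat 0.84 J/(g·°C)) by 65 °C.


q = mcΔT = 287 × 0.84 × 65
= 15670.20 J

15670.20 J


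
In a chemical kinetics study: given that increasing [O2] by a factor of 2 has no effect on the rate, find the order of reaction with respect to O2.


rate ∝ [O2]^n
rate ∝ [O2]^0
Order in O2: 0

0


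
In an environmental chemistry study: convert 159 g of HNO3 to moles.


M(HNO3) = 63.02 g/mol
n = mass/M = 159/63.02 = 2.523 mol

2.523 mol


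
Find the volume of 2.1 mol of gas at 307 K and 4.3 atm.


PV = nRT  (R = 0.08206 L·atm/(mol·K))
V = nRT/P = 2.1×0.08206×307/4.3
= 12.303 L

12.303 L


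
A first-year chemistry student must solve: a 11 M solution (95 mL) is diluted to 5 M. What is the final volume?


C1V1 = C2V2
11 × 95 = 5 × V2
V2 = 1045/5 = 209.0 mL

209.0 mL


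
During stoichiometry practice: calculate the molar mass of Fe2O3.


M(Fe2O3) = 2×55.85 + 3×16.0
= 111.7 + 48.0
= 159.7 g/mol

159.7 g/mol


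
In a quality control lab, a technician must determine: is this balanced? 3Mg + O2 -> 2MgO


Equation: 3Mg + O2 -> 2MgO
Check atoms: Mg: 3≠2, O: 2=2
Not balanced

No, not balanced


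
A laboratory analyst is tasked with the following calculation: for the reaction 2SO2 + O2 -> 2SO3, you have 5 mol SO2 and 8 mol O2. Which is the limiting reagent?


Mole ratio available / coefficient:
  SO2: 5/2 = 2.500
  O2: 8/1 = 8.000
Smaller ratio is limiting.

SO2


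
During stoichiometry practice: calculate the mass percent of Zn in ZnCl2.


M(ZnCl2) = 1×65.38 + 2×35.45 = 136.28 g/mol
Mass of Zn = 1 × 65.38 = 65.38 g/mol
% Zn = 65.38/136.28 × 100 = 47.97%

47.97%


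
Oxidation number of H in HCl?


H is +1 with nonmetals
Oxidation number: +1

+1


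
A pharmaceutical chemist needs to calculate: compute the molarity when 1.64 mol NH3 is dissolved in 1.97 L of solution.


M = n/V = 1.64/1.97 = 0.832 mol/L

0.832 M


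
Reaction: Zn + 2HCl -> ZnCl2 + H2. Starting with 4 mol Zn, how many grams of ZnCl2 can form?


Mole ratio ZnCl2:Zn = 1:1
n(ZnCl2) = 4 × 1/1 = 4.000 mol
mass = 4.000 × 136.28 = 545.12 g

545.12 g


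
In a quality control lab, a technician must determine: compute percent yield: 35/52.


% yield = actual/theoretical × 100
= 35/52 × 100
= 67.31%

67.31%


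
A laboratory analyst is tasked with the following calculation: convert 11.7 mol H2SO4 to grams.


M(H2SO4) = 98.09 g/mol
mass = n × M = 11.7 × 98.09 = 1147.65 g

1147.65 g


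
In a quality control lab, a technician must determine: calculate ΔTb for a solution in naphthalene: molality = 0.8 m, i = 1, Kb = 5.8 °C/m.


ΔTb = Kb × m × i
= 5.8 × 0.8 × 1
= 4.64 °C

4.64 °C


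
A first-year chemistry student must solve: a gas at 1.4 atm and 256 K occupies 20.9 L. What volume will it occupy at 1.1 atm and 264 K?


P1V1/T1 = P2V2/T2
V2 = P1V1T2/(T1P2)
= 1.4×20.9×264/(256×1.1)
= 27.431 L

27.431 L


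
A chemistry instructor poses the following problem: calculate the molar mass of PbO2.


M(PbO2) = 1×207.2 + 2×16.0
= 207.2 + 32.0
= 239.2 g/mol

239.2 g/mol


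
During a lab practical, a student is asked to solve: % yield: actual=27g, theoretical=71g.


% yield = actual/theoretical × 100
= 27/71 × 100
= 38.03%

38.03%


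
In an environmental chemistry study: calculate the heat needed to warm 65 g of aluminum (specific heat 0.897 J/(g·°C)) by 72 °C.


q = mcΔT = 65 × 0.897 × 72
= 4197.96 J

4197.96 J


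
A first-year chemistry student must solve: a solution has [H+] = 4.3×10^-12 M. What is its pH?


pH = -log10([H+]) = -log10(4.3×10^-12)
= 12 - log10(4.3)
= 12 - 0.63
= 11.37

11.37


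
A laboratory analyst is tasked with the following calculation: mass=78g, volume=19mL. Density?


ρ = mass/volume
= 78/19
= 4.105 g/mL

4.105 g/mL


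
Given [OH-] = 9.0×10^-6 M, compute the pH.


pOH = -log10([OH-]) = -log10(9.0×10^-6)
= 6 - log10(9.0) = 5.05
pH = 14 - pOH = 14 - 5.05 = 8.95

8.95


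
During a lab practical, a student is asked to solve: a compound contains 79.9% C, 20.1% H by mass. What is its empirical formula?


Assume 100 g sample. Moles of each element:
  C: 79.9/12.01 = 6.653 mol
  H: 20.1/1.008 = 19.94 mol
Divide by smallest (6.653):
  C: 6.653/6.653 = 1.0
  H: 19.94/6.653 = 3.0
Empirical formula: CH3

CH3


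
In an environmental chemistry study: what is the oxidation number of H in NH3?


H is +1 with nonmetals
Oxidation number: +1

+1


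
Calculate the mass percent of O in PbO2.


M(PbO2) = 1×207.2 + 2×16.0 = 239.20 g/mol
Mass of O = 2 × 16.0 = 32.00 g/mol
% O = 32.00/239.20 × 100 = 13.38%

13.38%


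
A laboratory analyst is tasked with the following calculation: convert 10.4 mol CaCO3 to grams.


M(CaCO3) = 100.09 g/mol
mass = n × M = 10.4 × 100.09 = 1040.94 g

1040.94 g


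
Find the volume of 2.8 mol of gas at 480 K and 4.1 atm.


PV = nRT  (R = 0.08206 L·atm/(mol·K))
V = nRT/P = 2.8×0.08206×480/4.1
= 26.9 L

26.9 L


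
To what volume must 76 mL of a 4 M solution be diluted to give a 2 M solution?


C1V1 = C2V2
4 × 76 = 2 × V2
V2 = 304/2 = 152.0 mL

152.0 mL


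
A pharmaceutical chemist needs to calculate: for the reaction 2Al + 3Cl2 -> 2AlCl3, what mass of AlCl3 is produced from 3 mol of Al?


Mole ratio AlCl3:Al = 2:2
n(AlCl3) = 3 × 2/2 = 3.000 mol
mass = 3.000 × 133.33 = 399.99 g

399.99 g


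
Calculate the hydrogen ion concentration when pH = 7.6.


[H+] = 10^(-pH) = 10^(-7.6)
= 2.51×10^-8 M

2.51×10^-8 M


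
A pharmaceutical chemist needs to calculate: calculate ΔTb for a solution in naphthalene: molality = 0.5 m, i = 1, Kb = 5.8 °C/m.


ΔTb = Kb × m × i
= 5.8 × 0.5 × 1
= 2.9 °C

2.9 °C


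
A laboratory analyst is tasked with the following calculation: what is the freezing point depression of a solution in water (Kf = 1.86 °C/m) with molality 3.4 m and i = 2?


ΔTf = Kf × m × i
= 1.86 × 3.4 × 2
= 12.648 °C

12.648 °C


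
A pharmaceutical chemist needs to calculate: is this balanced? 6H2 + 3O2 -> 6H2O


Equation: 6H2 + 3O2 -> 6H2O
Check atoms: H: 12=12, O: 6=6
Balanced

Yes, balanced


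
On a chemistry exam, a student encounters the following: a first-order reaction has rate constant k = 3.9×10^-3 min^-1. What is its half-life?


t½ = ln2/k = 0.693147/(3.9×10^-3 min^-1)
= 177.7 min

177.7 min


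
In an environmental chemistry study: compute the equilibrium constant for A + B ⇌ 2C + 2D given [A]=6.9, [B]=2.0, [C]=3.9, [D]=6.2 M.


Kc = [C]^2[D]^2/([A][B])
= (3.9^2 × 6.2^2)/(6.9^1 × 2.0^1)
= 584.6724/13.8
= 42.37

42.37


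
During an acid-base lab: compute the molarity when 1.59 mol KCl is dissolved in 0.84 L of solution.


M = n/V = 1.59/0.84 = 1.893 mol/L

1.893 M


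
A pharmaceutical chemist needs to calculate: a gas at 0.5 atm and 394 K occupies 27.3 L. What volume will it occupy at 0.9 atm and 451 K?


P1V1/T1 = P2V2/T2
V2 = P1V1T2/(T1P2)
= 0.5×27.3×451/(394×0.9)
= 17.361 L

17.361 L


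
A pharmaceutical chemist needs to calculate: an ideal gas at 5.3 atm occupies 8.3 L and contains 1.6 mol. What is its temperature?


PV = nRT  (R = 0.08206 L·atm/(mol·K))
T = PV/(nR) = 5.3×8.3/(1.6×0.08206)
= 43.99/0.131296
= 335.04 K

335.04 K


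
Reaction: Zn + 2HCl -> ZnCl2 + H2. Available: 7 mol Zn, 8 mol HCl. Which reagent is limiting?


Mole ratio available / coefficient:
  Zn: 7/1 = 7.000
  HCl: 8/2 = 4.000
Smaller ratio is limiting.

HCl


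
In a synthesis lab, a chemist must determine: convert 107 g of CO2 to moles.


M(CO2) = 44.01 g/mol
n = mass/M = 107/44.01 = 2.4313 mol

2.4313 mol


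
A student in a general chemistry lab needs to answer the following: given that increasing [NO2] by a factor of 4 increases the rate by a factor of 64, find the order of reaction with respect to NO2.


rate ∝ [NO2]^n
4^n = 64 → n = 3
Order in NO2: 3

3


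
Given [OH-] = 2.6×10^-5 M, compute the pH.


pOH = -log10([OH-]) = -log10(2.6×10^-5)
= 5 - log10(2.6) = 4.59
pH = 14 - pOH = 14 - 4.59 = 9.41

9.41


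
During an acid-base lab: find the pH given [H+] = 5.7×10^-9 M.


pH = -log10([H+]) = -log10(5.7×10^-9)
= 9 - log10(5.7)
= 9 - 0.76
= 8.24

8.24


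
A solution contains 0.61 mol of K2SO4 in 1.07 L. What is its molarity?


M = n/V = 0.61/1.07 = 0.570 mol/L

0.570 M


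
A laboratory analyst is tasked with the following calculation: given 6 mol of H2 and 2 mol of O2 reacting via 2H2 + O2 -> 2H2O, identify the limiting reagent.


Mole ratio available / coefficient:
  H2: 6/2 = 3.000
  O2: 2/1 = 2.000
Smaller ratio is limiting.

O2


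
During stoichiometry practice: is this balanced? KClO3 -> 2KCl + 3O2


Equation: KClO3 -> 2KCl + 3O2
Check atoms: Cl: 1≠2, K: 1≠2, O: 3≠6
Not balanced

No, not balanced


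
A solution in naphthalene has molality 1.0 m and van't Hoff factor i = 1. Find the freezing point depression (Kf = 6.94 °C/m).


ΔTf = Kf × m × i
= 6.94 × 1.0 × 1
= 6.94 °C

6.94 °C


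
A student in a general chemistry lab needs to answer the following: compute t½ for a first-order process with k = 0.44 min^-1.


t½ = ln2/k = 0.693147/(0.44 min^-1)
= 1.575 min

1.575 min
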